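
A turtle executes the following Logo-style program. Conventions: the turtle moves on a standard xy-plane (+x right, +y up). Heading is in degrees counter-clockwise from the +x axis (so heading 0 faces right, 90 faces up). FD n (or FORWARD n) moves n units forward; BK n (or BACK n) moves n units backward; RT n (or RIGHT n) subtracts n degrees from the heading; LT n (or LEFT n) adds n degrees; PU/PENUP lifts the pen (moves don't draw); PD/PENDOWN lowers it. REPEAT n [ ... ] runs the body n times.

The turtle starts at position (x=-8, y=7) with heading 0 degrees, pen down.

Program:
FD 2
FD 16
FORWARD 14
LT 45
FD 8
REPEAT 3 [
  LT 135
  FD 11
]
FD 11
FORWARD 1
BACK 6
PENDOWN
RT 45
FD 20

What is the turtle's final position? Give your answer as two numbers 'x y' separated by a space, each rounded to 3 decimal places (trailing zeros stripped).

Answer: 40.577 36.021

Derivation:
Executing turtle program step by step:
Start: pos=(-8,7), heading=0, pen down
FD 2: (-8,7) -> (-6,7) [heading=0, draw]
FD 16: (-6,7) -> (10,7) [heading=0, draw]
FD 14: (10,7) -> (24,7) [heading=0, draw]
LT 45: heading 0 -> 45
FD 8: (24,7) -> (29.657,12.657) [heading=45, draw]
REPEAT 3 [
  -- iteration 1/3 --
  LT 135: heading 45 -> 180
  FD 11: (29.657,12.657) -> (18.657,12.657) [heading=180, draw]
  -- iteration 2/3 --
  LT 135: heading 180 -> 315
  FD 11: (18.657,12.657) -> (26.435,4.879) [heading=315, draw]
  -- iteration 3/3 --
  LT 135: heading 315 -> 90
  FD 11: (26.435,4.879) -> (26.435,15.879) [heading=90, draw]
]
FD 11: (26.435,15.879) -> (26.435,26.879) [heading=90, draw]
FD 1: (26.435,26.879) -> (26.435,27.879) [heading=90, draw]
BK 6: (26.435,27.879) -> (26.435,21.879) [heading=90, draw]
PD: pen down
RT 45: heading 90 -> 45
FD 20: (26.435,21.879) -> (40.577,36.021) [heading=45, draw]
Final: pos=(40.577,36.021), heading=45, 11 segment(s) drawn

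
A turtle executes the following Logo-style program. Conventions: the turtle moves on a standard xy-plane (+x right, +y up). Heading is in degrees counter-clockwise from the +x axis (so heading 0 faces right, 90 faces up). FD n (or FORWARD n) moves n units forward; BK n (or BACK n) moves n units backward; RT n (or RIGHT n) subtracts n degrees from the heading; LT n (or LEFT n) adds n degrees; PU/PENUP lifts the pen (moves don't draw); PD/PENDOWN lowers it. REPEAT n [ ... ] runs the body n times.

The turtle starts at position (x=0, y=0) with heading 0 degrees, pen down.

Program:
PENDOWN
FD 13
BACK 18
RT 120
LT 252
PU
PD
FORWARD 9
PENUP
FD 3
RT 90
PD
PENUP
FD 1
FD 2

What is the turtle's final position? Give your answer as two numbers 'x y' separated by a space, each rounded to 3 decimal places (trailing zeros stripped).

Answer: -10.8 10.925

Derivation:
Executing turtle program step by step:
Start: pos=(0,0), heading=0, pen down
PD: pen down
FD 13: (0,0) -> (13,0) [heading=0, draw]
BK 18: (13,0) -> (-5,0) [heading=0, draw]
RT 120: heading 0 -> 240
LT 252: heading 240 -> 132
PU: pen up
PD: pen down
FD 9: (-5,0) -> (-11.022,6.688) [heading=132, draw]
PU: pen up
FD 3: (-11.022,6.688) -> (-13.03,8.918) [heading=132, move]
RT 90: heading 132 -> 42
PD: pen down
PU: pen up
FD 1: (-13.03,8.918) -> (-12.286,9.587) [heading=42, move]
FD 2: (-12.286,9.587) -> (-10.8,10.925) [heading=42, move]
Final: pos=(-10.8,10.925), heading=42, 3 segment(s) drawn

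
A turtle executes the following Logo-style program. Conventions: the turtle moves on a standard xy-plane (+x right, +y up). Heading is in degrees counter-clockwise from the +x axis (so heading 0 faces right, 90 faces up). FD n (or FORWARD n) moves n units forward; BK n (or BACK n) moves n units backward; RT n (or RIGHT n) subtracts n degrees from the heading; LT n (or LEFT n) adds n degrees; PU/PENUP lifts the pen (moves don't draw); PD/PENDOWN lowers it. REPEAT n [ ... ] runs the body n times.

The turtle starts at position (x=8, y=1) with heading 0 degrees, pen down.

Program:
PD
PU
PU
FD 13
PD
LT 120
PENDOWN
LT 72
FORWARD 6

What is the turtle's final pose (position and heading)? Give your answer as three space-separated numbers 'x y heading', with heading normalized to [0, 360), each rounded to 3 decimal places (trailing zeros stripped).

Executing turtle program step by step:
Start: pos=(8,1), heading=0, pen down
PD: pen down
PU: pen up
PU: pen up
FD 13: (8,1) -> (21,1) [heading=0, move]
PD: pen down
LT 120: heading 0 -> 120
PD: pen down
LT 72: heading 120 -> 192
FD 6: (21,1) -> (15.131,-0.247) [heading=192, draw]
Final: pos=(15.131,-0.247), heading=192, 1 segment(s) drawn

Answer: 15.131 -0.247 192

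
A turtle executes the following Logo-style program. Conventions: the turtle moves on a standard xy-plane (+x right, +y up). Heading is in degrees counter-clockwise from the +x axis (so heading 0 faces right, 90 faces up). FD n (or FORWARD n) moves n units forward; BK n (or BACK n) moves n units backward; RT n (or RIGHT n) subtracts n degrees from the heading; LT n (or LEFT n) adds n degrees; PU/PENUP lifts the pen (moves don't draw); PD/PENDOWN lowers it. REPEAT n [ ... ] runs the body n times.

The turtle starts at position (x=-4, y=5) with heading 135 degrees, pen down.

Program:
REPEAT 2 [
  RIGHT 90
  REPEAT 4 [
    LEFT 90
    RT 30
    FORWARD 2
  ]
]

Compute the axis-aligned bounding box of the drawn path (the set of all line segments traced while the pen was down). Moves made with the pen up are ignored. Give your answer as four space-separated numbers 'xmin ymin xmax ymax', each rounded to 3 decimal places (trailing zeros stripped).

Executing turtle program step by step:
Start: pos=(-4,5), heading=135, pen down
REPEAT 2 [
  -- iteration 1/2 --
  RT 90: heading 135 -> 45
  REPEAT 4 [
    -- iteration 1/4 --
    LT 90: heading 45 -> 135
    RT 30: heading 135 -> 105
    FD 2: (-4,5) -> (-4.518,6.932) [heading=105, draw]
    -- iteration 2/4 --
    LT 90: heading 105 -> 195
    RT 30: heading 195 -> 165
    FD 2: (-4.518,6.932) -> (-6.449,7.449) [heading=165, draw]
    -- iteration 3/4 --
    LT 90: heading 165 -> 255
    RT 30: heading 255 -> 225
    FD 2: (-6.449,7.449) -> (-7.864,6.035) [heading=225, draw]
    -- iteration 4/4 --
    LT 90: heading 225 -> 315
    RT 30: heading 315 -> 285
    FD 2: (-7.864,6.035) -> (-7.346,4.103) [heading=285, draw]
  ]
  -- iteration 2/2 --
  RT 90: heading 285 -> 195
  REPEAT 4 [
    -- iteration 1/4 --
    LT 90: heading 195 -> 285
    RT 30: heading 285 -> 255
    FD 2: (-7.346,4.103) -> (-7.864,2.172) [heading=255, draw]
    -- iteration 2/4 --
    LT 90: heading 255 -> 345
    RT 30: heading 345 -> 315
    FD 2: (-7.864,2.172) -> (-6.449,0.757) [heading=315, draw]
    -- iteration 3/4 --
    LT 90: heading 315 -> 45
    RT 30: heading 45 -> 15
    FD 2: (-6.449,0.757) -> (-4.518,1.275) [heading=15, draw]
    -- iteration 4/4 --
    LT 90: heading 15 -> 105
    RT 30: heading 105 -> 75
    FD 2: (-4.518,1.275) -> (-4,3.207) [heading=75, draw]
  ]
]
Final: pos=(-4,3.207), heading=75, 8 segment(s) drawn

Segment endpoints: x in {-7.864, -7.864, -7.346, -6.449, -6.449, -4.518, -4}, y in {0.757, 1.275, 2.172, 3.207, 4.103, 5, 6.035, 6.932, 7.449}
xmin=-7.864, ymin=0.757, xmax=-4, ymax=7.449

Answer: -7.864 0.757 -4 7.449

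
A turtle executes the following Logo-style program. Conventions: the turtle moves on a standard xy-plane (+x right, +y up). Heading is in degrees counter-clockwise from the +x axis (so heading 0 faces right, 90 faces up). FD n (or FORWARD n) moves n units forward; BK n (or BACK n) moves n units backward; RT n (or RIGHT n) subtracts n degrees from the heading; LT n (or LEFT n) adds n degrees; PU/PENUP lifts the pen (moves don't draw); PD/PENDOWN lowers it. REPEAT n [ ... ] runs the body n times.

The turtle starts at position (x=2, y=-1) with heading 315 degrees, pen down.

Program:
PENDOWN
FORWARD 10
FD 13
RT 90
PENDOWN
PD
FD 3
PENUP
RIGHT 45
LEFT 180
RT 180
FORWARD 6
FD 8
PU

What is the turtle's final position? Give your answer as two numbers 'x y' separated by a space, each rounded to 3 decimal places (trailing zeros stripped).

Answer: 2.142 -19.385

Derivation:
Executing turtle program step by step:
Start: pos=(2,-1), heading=315, pen down
PD: pen down
FD 10: (2,-1) -> (9.071,-8.071) [heading=315, draw]
FD 13: (9.071,-8.071) -> (18.263,-17.263) [heading=315, draw]
RT 90: heading 315 -> 225
PD: pen down
PD: pen down
FD 3: (18.263,-17.263) -> (16.142,-19.385) [heading=225, draw]
PU: pen up
RT 45: heading 225 -> 180
LT 180: heading 180 -> 0
RT 180: heading 0 -> 180
FD 6: (16.142,-19.385) -> (10.142,-19.385) [heading=180, move]
FD 8: (10.142,-19.385) -> (2.142,-19.385) [heading=180, move]
PU: pen up
Final: pos=(2.142,-19.385), heading=180, 3 segment(s) drawn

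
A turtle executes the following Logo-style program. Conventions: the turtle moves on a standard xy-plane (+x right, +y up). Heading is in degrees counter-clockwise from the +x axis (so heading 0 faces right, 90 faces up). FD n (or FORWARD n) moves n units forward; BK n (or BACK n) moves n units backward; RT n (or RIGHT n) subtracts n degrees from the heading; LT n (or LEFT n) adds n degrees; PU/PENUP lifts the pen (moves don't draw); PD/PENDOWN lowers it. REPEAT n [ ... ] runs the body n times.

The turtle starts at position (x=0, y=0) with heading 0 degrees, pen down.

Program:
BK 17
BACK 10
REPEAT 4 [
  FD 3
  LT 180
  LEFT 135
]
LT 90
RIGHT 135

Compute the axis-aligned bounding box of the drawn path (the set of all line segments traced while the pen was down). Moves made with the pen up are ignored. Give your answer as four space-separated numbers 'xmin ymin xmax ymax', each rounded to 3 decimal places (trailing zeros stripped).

Executing turtle program step by step:
Start: pos=(0,0), heading=0, pen down
BK 17: (0,0) -> (-17,0) [heading=0, draw]
BK 10: (-17,0) -> (-27,0) [heading=0, draw]
REPEAT 4 [
  -- iteration 1/4 --
  FD 3: (-27,0) -> (-24,0) [heading=0, draw]
  LT 180: heading 0 -> 180
  LT 135: heading 180 -> 315
  -- iteration 2/4 --
  FD 3: (-24,0) -> (-21.879,-2.121) [heading=315, draw]
  LT 180: heading 315 -> 135
  LT 135: heading 135 -> 270
  -- iteration 3/4 --
  FD 3: (-21.879,-2.121) -> (-21.879,-5.121) [heading=270, draw]
  LT 180: heading 270 -> 90
  LT 135: heading 90 -> 225
  -- iteration 4/4 --
  FD 3: (-21.879,-5.121) -> (-24,-7.243) [heading=225, draw]
  LT 180: heading 225 -> 45
  LT 135: heading 45 -> 180
]
LT 90: heading 180 -> 270
RT 135: heading 270 -> 135
Final: pos=(-24,-7.243), heading=135, 6 segment(s) drawn

Segment endpoints: x in {-27, -24, -21.879, -17, 0}, y in {-7.243, -5.121, -2.121, 0}
xmin=-27, ymin=-7.243, xmax=0, ymax=0

Answer: -27 -7.243 0 0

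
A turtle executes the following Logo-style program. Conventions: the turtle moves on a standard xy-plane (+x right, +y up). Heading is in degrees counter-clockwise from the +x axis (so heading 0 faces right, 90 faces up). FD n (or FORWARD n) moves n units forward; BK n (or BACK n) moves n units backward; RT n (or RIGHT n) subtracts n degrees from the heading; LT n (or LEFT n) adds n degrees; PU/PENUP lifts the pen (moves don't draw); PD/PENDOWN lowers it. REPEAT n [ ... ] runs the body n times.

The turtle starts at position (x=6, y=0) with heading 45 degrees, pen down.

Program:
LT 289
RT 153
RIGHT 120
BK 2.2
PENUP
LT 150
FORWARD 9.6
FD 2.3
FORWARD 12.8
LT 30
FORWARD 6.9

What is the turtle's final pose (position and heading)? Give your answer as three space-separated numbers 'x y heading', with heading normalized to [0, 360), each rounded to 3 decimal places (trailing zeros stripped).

Answer: -19.584 -20.68 241

Derivation:
Executing turtle program step by step:
Start: pos=(6,0), heading=45, pen down
LT 289: heading 45 -> 334
RT 153: heading 334 -> 181
RT 120: heading 181 -> 61
BK 2.2: (6,0) -> (4.933,-1.924) [heading=61, draw]
PU: pen up
LT 150: heading 61 -> 211
FD 9.6: (4.933,-1.924) -> (-3.295,-6.869) [heading=211, move]
FD 2.3: (-3.295,-6.869) -> (-5.267,-8.053) [heading=211, move]
FD 12.8: (-5.267,-8.053) -> (-16.239,-14.646) [heading=211, move]
LT 30: heading 211 -> 241
FD 6.9: (-16.239,-14.646) -> (-19.584,-20.68) [heading=241, move]
Final: pos=(-19.584,-20.68), heading=241, 1 segment(s) drawn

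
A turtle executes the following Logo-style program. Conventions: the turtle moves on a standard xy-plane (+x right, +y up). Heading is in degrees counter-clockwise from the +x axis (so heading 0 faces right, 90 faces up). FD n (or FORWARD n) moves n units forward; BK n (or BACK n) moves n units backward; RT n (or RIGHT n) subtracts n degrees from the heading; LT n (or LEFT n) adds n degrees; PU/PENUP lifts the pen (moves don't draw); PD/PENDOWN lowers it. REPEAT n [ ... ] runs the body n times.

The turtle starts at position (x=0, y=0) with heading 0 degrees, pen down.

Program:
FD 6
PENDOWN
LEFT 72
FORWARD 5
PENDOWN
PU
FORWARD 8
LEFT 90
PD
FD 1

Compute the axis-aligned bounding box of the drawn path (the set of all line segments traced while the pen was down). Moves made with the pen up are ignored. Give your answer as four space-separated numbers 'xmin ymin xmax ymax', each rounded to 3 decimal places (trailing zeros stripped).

Executing turtle program step by step:
Start: pos=(0,0), heading=0, pen down
FD 6: (0,0) -> (6,0) [heading=0, draw]
PD: pen down
LT 72: heading 0 -> 72
FD 5: (6,0) -> (7.545,4.755) [heading=72, draw]
PD: pen down
PU: pen up
FD 8: (7.545,4.755) -> (10.017,12.364) [heading=72, move]
LT 90: heading 72 -> 162
PD: pen down
FD 1: (10.017,12.364) -> (9.066,12.673) [heading=162, draw]
Final: pos=(9.066,12.673), heading=162, 3 segment(s) drawn

Segment endpoints: x in {0, 6, 7.545, 9.066, 10.017}, y in {0, 4.755, 12.364, 12.673}
xmin=0, ymin=0, xmax=10.017, ymax=12.673

Answer: 0 0 10.017 12.673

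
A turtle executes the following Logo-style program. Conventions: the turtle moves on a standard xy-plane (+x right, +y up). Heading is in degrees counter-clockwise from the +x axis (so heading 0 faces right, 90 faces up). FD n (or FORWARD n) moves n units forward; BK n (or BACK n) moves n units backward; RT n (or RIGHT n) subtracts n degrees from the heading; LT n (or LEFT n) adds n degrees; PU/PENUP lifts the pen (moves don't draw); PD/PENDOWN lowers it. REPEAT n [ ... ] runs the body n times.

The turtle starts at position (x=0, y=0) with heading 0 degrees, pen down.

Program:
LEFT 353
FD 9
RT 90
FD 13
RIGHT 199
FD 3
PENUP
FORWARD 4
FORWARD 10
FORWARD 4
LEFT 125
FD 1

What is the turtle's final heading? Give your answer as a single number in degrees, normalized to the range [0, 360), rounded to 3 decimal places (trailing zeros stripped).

Executing turtle program step by step:
Start: pos=(0,0), heading=0, pen down
LT 353: heading 0 -> 353
FD 9: (0,0) -> (8.933,-1.097) [heading=353, draw]
RT 90: heading 353 -> 263
FD 13: (8.933,-1.097) -> (7.349,-14) [heading=263, draw]
RT 199: heading 263 -> 64
FD 3: (7.349,-14) -> (8.664,-11.304) [heading=64, draw]
PU: pen up
FD 4: (8.664,-11.304) -> (10.417,-7.708) [heading=64, move]
FD 10: (10.417,-7.708) -> (14.801,1.28) [heading=64, move]
FD 4: (14.801,1.28) -> (16.554,4.875) [heading=64, move]
LT 125: heading 64 -> 189
FD 1: (16.554,4.875) -> (15.567,4.718) [heading=189, move]
Final: pos=(15.567,4.718), heading=189, 3 segment(s) drawn

Answer: 189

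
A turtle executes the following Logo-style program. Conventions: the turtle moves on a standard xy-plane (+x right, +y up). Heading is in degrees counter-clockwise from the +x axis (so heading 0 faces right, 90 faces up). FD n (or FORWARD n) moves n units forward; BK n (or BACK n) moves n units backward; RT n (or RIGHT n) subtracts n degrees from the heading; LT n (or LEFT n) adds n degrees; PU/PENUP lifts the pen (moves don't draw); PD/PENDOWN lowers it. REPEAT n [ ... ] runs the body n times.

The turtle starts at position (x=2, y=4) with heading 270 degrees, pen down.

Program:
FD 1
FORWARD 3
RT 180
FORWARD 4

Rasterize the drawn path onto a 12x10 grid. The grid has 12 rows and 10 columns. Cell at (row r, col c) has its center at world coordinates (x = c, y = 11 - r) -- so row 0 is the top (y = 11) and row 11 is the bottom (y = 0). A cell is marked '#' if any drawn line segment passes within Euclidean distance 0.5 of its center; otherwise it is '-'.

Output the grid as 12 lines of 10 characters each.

Answer: ----------
----------
----------
----------
----------
----------
----------
--#-------
--#-------
--#-------
--#-------
--#-------

Derivation:
Segment 0: (2,4) -> (2,3)
Segment 1: (2,3) -> (2,0)
Segment 2: (2,0) -> (2,4)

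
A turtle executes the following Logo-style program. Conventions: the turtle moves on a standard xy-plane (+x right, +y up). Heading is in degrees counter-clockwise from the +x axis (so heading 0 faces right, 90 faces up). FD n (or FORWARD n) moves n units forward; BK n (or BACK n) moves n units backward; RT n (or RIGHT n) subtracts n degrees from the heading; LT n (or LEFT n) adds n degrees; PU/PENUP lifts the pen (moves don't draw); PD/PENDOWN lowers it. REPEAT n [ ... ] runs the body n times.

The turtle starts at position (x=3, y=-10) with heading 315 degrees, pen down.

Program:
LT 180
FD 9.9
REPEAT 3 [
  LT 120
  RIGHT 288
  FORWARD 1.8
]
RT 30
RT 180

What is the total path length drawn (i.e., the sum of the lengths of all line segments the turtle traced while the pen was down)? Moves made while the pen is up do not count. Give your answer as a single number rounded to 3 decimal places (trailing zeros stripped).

Executing turtle program step by step:
Start: pos=(3,-10), heading=315, pen down
LT 180: heading 315 -> 135
FD 9.9: (3,-10) -> (-4,-3) [heading=135, draw]
REPEAT 3 [
  -- iteration 1/3 --
  LT 120: heading 135 -> 255
  RT 288: heading 255 -> 327
  FD 1.8: (-4,-3) -> (-2.491,-3.98) [heading=327, draw]
  -- iteration 2/3 --
  LT 120: heading 327 -> 87
  RT 288: heading 87 -> 159
  FD 1.8: (-2.491,-3.98) -> (-4.171,-3.335) [heading=159, draw]
  -- iteration 3/3 --
  LT 120: heading 159 -> 279
  RT 288: heading 279 -> 351
  FD 1.8: (-4.171,-3.335) -> (-2.393,-3.617) [heading=351, draw]
]
RT 30: heading 351 -> 321
RT 180: heading 321 -> 141
Final: pos=(-2.393,-3.617), heading=141, 4 segment(s) drawn

Segment lengths:
  seg 1: (3,-10) -> (-4,-3), length = 9.9
  seg 2: (-4,-3) -> (-2.491,-3.98), length = 1.8
  seg 3: (-2.491,-3.98) -> (-4.171,-3.335), length = 1.8
  seg 4: (-4.171,-3.335) -> (-2.393,-3.617), length = 1.8
Total = 15.3

Answer: 15.3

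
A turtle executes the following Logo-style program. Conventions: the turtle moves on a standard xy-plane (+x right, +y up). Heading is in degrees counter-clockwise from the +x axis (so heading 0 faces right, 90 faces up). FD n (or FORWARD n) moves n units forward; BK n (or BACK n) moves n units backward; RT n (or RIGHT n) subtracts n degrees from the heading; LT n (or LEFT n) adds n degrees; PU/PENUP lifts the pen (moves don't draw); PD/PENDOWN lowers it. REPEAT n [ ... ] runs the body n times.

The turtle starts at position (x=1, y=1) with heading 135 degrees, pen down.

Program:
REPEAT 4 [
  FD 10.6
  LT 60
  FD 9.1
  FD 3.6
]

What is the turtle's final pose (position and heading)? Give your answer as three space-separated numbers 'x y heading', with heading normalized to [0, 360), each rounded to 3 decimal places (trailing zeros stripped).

Executing turtle program step by step:
Start: pos=(1,1), heading=135, pen down
REPEAT 4 [
  -- iteration 1/4 --
  FD 10.6: (1,1) -> (-6.495,8.495) [heading=135, draw]
  LT 60: heading 135 -> 195
  FD 9.1: (-6.495,8.495) -> (-15.285,6.14) [heading=195, draw]
  FD 3.6: (-15.285,6.14) -> (-18.763,5.208) [heading=195, draw]
  -- iteration 2/4 --
  FD 10.6: (-18.763,5.208) -> (-29.001,2.465) [heading=195, draw]
  LT 60: heading 195 -> 255
  FD 9.1: (-29.001,2.465) -> (-31.357,-6.325) [heading=255, draw]
  FD 3.6: (-31.357,-6.325) -> (-32.288,-9.802) [heading=255, draw]
  -- iteration 3/4 --
  FD 10.6: (-32.288,-9.802) -> (-35.032,-20.041) [heading=255, draw]
  LT 60: heading 255 -> 315
  FD 9.1: (-35.032,-20.041) -> (-28.597,-26.476) [heading=315, draw]
  FD 3.6: (-28.597,-26.476) -> (-26.052,-29.021) [heading=315, draw]
  -- iteration 4/4 --
  FD 10.6: (-26.052,-29.021) -> (-18.556,-36.517) [heading=315, draw]
  LT 60: heading 315 -> 15
  FD 9.1: (-18.556,-36.517) -> (-9.766,-34.162) [heading=15, draw]
  FD 3.6: (-9.766,-34.162) -> (-6.289,-33.23) [heading=15, draw]
]
Final: pos=(-6.289,-33.23), heading=15, 12 segment(s) drawn

Answer: -6.289 -33.23 15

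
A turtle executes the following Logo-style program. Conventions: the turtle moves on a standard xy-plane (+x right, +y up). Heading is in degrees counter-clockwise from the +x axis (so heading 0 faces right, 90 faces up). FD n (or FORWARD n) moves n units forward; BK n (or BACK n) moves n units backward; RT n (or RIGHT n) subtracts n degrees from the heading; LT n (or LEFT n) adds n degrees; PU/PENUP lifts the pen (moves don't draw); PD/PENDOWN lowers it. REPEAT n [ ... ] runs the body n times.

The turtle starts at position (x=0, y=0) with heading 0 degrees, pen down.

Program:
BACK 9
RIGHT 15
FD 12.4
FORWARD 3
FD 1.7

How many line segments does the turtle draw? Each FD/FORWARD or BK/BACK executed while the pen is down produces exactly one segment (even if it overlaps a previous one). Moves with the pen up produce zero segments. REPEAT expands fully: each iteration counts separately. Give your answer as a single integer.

Executing turtle program step by step:
Start: pos=(0,0), heading=0, pen down
BK 9: (0,0) -> (-9,0) [heading=0, draw]
RT 15: heading 0 -> 345
FD 12.4: (-9,0) -> (2.977,-3.209) [heading=345, draw]
FD 3: (2.977,-3.209) -> (5.875,-3.986) [heading=345, draw]
FD 1.7: (5.875,-3.986) -> (7.517,-4.426) [heading=345, draw]
Final: pos=(7.517,-4.426), heading=345, 4 segment(s) drawn
Segments drawn: 4

Answer: 4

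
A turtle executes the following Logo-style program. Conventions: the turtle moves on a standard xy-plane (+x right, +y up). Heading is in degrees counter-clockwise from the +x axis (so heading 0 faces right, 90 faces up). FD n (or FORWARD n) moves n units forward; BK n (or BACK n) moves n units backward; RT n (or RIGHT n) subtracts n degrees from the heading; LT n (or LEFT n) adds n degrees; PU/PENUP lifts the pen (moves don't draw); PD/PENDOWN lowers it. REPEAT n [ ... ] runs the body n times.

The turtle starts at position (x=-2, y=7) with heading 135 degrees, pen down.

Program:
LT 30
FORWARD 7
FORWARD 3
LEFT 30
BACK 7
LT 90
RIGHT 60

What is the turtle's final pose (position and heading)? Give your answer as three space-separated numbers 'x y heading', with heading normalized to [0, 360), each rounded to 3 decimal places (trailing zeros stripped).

Answer: -4.898 11.4 225

Derivation:
Executing turtle program step by step:
Start: pos=(-2,7), heading=135, pen down
LT 30: heading 135 -> 165
FD 7: (-2,7) -> (-8.761,8.812) [heading=165, draw]
FD 3: (-8.761,8.812) -> (-11.659,9.588) [heading=165, draw]
LT 30: heading 165 -> 195
BK 7: (-11.659,9.588) -> (-4.898,11.4) [heading=195, draw]
LT 90: heading 195 -> 285
RT 60: heading 285 -> 225
Final: pos=(-4.898,11.4), heading=225, 3 segment(s) drawn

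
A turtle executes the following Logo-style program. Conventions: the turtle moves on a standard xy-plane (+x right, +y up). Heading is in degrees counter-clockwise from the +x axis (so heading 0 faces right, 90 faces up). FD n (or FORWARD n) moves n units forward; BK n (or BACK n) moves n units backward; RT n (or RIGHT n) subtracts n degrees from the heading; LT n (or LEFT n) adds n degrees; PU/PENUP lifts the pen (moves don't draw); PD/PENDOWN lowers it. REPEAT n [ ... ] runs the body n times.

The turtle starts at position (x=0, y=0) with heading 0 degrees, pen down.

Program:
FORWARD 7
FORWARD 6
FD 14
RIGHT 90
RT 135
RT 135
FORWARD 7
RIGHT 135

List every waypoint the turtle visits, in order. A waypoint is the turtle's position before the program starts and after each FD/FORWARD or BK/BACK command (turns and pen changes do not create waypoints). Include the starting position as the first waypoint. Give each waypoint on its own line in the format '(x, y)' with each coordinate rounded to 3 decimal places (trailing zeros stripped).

Answer: (0, 0)
(7, 0)
(13, 0)
(27, 0)
(34, 0)

Derivation:
Executing turtle program step by step:
Start: pos=(0,0), heading=0, pen down
FD 7: (0,0) -> (7,0) [heading=0, draw]
FD 6: (7,0) -> (13,0) [heading=0, draw]
FD 14: (13,0) -> (27,0) [heading=0, draw]
RT 90: heading 0 -> 270
RT 135: heading 270 -> 135
RT 135: heading 135 -> 0
FD 7: (27,0) -> (34,0) [heading=0, draw]
RT 135: heading 0 -> 225
Final: pos=(34,0), heading=225, 4 segment(s) drawn
Waypoints (5 total):
(0, 0)
(7, 0)
(13, 0)
(27, 0)
(34, 0)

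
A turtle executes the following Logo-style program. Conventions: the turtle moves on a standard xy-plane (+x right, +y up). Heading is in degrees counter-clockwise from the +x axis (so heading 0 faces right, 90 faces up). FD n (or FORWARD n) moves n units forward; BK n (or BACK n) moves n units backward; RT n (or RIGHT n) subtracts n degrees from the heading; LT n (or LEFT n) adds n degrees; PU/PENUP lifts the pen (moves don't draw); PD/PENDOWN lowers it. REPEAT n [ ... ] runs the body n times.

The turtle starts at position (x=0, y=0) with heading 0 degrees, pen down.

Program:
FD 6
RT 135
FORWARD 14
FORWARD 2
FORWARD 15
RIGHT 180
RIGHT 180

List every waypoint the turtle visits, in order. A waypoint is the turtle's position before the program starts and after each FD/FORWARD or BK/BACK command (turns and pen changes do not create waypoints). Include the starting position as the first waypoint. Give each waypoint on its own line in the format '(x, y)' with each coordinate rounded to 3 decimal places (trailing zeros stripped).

Executing turtle program step by step:
Start: pos=(0,0), heading=0, pen down
FD 6: (0,0) -> (6,0) [heading=0, draw]
RT 135: heading 0 -> 225
FD 14: (6,0) -> (-3.899,-9.899) [heading=225, draw]
FD 2: (-3.899,-9.899) -> (-5.314,-11.314) [heading=225, draw]
FD 15: (-5.314,-11.314) -> (-15.92,-21.92) [heading=225, draw]
RT 180: heading 225 -> 45
RT 180: heading 45 -> 225
Final: pos=(-15.92,-21.92), heading=225, 4 segment(s) drawn
Waypoints (5 total):
(0, 0)
(6, 0)
(-3.899, -9.899)
(-5.314, -11.314)
(-15.92, -21.92)

Answer: (0, 0)
(6, 0)
(-3.899, -9.899)
(-5.314, -11.314)
(-15.92, -21.92)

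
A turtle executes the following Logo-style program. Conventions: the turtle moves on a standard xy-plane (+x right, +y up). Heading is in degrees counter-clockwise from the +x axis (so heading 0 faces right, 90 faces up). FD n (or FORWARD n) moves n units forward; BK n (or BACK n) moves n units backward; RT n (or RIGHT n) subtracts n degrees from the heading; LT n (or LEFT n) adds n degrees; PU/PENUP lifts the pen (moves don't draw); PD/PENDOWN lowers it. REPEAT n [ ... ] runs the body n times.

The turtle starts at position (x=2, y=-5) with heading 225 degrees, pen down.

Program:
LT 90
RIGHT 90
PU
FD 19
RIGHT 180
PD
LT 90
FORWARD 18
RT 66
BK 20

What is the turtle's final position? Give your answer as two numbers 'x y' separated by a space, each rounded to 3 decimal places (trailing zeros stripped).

Answer: -31.33 -24.379

Derivation:
Executing turtle program step by step:
Start: pos=(2,-5), heading=225, pen down
LT 90: heading 225 -> 315
RT 90: heading 315 -> 225
PU: pen up
FD 19: (2,-5) -> (-11.435,-18.435) [heading=225, move]
RT 180: heading 225 -> 45
PD: pen down
LT 90: heading 45 -> 135
FD 18: (-11.435,-18.435) -> (-24.163,-5.707) [heading=135, draw]
RT 66: heading 135 -> 69
BK 20: (-24.163,-5.707) -> (-31.33,-24.379) [heading=69, draw]
Final: pos=(-31.33,-24.379), heading=69, 2 segment(s) drawn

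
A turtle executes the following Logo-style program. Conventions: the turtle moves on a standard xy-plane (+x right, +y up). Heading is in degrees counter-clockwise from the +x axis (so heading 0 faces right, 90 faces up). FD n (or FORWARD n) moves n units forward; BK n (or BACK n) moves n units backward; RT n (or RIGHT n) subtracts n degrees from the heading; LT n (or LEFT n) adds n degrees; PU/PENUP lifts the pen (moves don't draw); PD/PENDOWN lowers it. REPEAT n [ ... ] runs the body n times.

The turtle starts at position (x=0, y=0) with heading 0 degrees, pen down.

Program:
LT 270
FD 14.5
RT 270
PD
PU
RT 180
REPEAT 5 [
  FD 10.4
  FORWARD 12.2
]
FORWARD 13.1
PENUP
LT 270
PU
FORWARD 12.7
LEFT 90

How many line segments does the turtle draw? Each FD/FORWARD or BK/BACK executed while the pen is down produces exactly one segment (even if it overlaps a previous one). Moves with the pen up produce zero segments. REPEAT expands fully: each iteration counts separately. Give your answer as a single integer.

Executing turtle program step by step:
Start: pos=(0,0), heading=0, pen down
LT 270: heading 0 -> 270
FD 14.5: (0,0) -> (0,-14.5) [heading=270, draw]
RT 270: heading 270 -> 0
PD: pen down
PU: pen up
RT 180: heading 0 -> 180
REPEAT 5 [
  -- iteration 1/5 --
  FD 10.4: (0,-14.5) -> (-10.4,-14.5) [heading=180, move]
  FD 12.2: (-10.4,-14.5) -> (-22.6,-14.5) [heading=180, move]
  -- iteration 2/5 --
  FD 10.4: (-22.6,-14.5) -> (-33,-14.5) [heading=180, move]
  FD 12.2: (-33,-14.5) -> (-45.2,-14.5) [heading=180, move]
  -- iteration 3/5 --
  FD 10.4: (-45.2,-14.5) -> (-55.6,-14.5) [heading=180, move]
  FD 12.2: (-55.6,-14.5) -> (-67.8,-14.5) [heading=180, move]
  -- iteration 4/5 --
  FD 10.4: (-67.8,-14.5) -> (-78.2,-14.5) [heading=180, move]
  FD 12.2: (-78.2,-14.5) -> (-90.4,-14.5) [heading=180, move]
  -- iteration 5/5 --
  FD 10.4: (-90.4,-14.5) -> (-100.8,-14.5) [heading=180, move]
  FD 12.2: (-100.8,-14.5) -> (-113,-14.5) [heading=180, move]
]
FD 13.1: (-113,-14.5) -> (-126.1,-14.5) [heading=180, move]
PU: pen up
LT 270: heading 180 -> 90
PU: pen up
FD 12.7: (-126.1,-14.5) -> (-126.1,-1.8) [heading=90, move]
LT 90: heading 90 -> 180
Final: pos=(-126.1,-1.8), heading=180, 1 segment(s) drawn
Segments drawn: 1

Answer: 1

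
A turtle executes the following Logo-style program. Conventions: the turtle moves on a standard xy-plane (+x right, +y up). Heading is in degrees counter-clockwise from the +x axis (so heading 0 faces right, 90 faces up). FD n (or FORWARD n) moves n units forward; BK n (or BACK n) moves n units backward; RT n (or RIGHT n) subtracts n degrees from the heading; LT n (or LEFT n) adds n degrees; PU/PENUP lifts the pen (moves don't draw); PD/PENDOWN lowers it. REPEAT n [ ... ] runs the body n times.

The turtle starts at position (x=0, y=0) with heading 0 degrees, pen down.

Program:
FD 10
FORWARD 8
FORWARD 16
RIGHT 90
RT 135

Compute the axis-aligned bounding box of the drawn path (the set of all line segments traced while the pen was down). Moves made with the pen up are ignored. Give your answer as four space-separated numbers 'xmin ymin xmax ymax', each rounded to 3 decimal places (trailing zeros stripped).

Executing turtle program step by step:
Start: pos=(0,0), heading=0, pen down
FD 10: (0,0) -> (10,0) [heading=0, draw]
FD 8: (10,0) -> (18,0) [heading=0, draw]
FD 16: (18,0) -> (34,0) [heading=0, draw]
RT 90: heading 0 -> 270
RT 135: heading 270 -> 135
Final: pos=(34,0), heading=135, 3 segment(s) drawn

Segment endpoints: x in {0, 10, 18, 34}, y in {0}
xmin=0, ymin=0, xmax=34, ymax=0

Answer: 0 0 34 0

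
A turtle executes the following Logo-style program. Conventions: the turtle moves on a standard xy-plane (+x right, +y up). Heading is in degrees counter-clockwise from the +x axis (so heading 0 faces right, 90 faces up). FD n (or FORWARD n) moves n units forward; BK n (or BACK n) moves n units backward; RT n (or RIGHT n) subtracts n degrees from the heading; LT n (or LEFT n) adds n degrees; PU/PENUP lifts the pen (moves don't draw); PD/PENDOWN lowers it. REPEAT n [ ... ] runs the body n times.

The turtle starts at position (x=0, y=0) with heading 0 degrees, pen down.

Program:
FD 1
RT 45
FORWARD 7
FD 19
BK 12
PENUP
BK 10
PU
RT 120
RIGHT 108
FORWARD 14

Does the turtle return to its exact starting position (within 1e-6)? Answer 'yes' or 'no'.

Executing turtle program step by step:
Start: pos=(0,0), heading=0, pen down
FD 1: (0,0) -> (1,0) [heading=0, draw]
RT 45: heading 0 -> 315
FD 7: (1,0) -> (5.95,-4.95) [heading=315, draw]
FD 19: (5.95,-4.95) -> (19.385,-18.385) [heading=315, draw]
BK 12: (19.385,-18.385) -> (10.899,-9.899) [heading=315, draw]
PU: pen up
BK 10: (10.899,-9.899) -> (3.828,-2.828) [heading=315, move]
PU: pen up
RT 120: heading 315 -> 195
RT 108: heading 195 -> 87
FD 14: (3.828,-2.828) -> (4.561,11.152) [heading=87, move]
Final: pos=(4.561,11.152), heading=87, 4 segment(s) drawn

Start position: (0, 0)
Final position: (4.561, 11.152)
Distance = 12.049; >= 1e-6 -> NOT closed

Answer: no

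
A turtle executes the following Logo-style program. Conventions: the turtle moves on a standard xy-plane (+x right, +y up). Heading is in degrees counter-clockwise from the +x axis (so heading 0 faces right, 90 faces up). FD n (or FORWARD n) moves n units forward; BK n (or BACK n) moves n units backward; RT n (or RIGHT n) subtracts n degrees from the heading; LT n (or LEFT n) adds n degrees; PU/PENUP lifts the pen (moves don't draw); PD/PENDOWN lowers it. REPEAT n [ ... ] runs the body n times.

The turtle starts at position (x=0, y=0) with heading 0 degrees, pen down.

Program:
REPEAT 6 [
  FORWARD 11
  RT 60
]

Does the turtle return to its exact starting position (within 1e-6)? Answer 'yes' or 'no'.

Answer: yes

Derivation:
Executing turtle program step by step:
Start: pos=(0,0), heading=0, pen down
REPEAT 6 [
  -- iteration 1/6 --
  FD 11: (0,0) -> (11,0) [heading=0, draw]
  RT 60: heading 0 -> 300
  -- iteration 2/6 --
  FD 11: (11,0) -> (16.5,-9.526) [heading=300, draw]
  RT 60: heading 300 -> 240
  -- iteration 3/6 --
  FD 11: (16.5,-9.526) -> (11,-19.053) [heading=240, draw]
  RT 60: heading 240 -> 180
  -- iteration 4/6 --
  FD 11: (11,-19.053) -> (0,-19.053) [heading=180, draw]
  RT 60: heading 180 -> 120
  -- iteration 5/6 --
  FD 11: (0,-19.053) -> (-5.5,-9.526) [heading=120, draw]
  RT 60: heading 120 -> 60
  -- iteration 6/6 --
  FD 11: (-5.5,-9.526) -> (0,0) [heading=60, draw]
  RT 60: heading 60 -> 0
]
Final: pos=(0,0), heading=0, 6 segment(s) drawn

Start position: (0, 0)
Final position: (0, 0)
Distance = 0; < 1e-6 -> CLOSED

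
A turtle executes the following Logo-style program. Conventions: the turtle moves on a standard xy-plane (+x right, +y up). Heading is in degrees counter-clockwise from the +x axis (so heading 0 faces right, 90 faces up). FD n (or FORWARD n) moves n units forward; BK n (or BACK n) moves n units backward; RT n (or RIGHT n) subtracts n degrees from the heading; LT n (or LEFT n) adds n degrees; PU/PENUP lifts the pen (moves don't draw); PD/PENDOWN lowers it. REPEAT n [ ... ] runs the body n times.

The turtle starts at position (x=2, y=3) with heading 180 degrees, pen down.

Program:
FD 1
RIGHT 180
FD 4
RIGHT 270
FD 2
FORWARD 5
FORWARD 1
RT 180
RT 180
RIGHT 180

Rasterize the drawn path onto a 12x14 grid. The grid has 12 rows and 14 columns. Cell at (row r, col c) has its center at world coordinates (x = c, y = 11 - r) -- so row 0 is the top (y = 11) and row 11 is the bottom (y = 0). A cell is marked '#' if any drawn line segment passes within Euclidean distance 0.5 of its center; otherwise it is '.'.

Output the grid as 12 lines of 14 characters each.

Answer: .....#........
.....#........
.....#........
.....#........
.....#........
.....#........
.....#........
.....#........
.#####........
..............
..............
..............

Derivation:
Segment 0: (2,3) -> (1,3)
Segment 1: (1,3) -> (5,3)
Segment 2: (5,3) -> (5,5)
Segment 3: (5,5) -> (5,10)
Segment 4: (5,10) -> (5,11)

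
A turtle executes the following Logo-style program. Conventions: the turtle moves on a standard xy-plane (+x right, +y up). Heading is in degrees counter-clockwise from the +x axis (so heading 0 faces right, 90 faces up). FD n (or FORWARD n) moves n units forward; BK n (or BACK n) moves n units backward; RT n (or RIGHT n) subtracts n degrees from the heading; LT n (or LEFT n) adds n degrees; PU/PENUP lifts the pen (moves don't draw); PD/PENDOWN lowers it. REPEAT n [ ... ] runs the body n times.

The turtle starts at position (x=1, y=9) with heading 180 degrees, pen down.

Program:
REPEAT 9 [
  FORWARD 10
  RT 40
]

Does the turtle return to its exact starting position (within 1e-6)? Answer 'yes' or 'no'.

Answer: yes

Derivation:
Executing turtle program step by step:
Start: pos=(1,9), heading=180, pen down
REPEAT 9 [
  -- iteration 1/9 --
  FD 10: (1,9) -> (-9,9) [heading=180, draw]
  RT 40: heading 180 -> 140
  -- iteration 2/9 --
  FD 10: (-9,9) -> (-16.66,15.428) [heading=140, draw]
  RT 40: heading 140 -> 100
  -- iteration 3/9 --
  FD 10: (-16.66,15.428) -> (-18.397,25.276) [heading=100, draw]
  RT 40: heading 100 -> 60
  -- iteration 4/9 --
  FD 10: (-18.397,25.276) -> (-13.397,33.936) [heading=60, draw]
  RT 40: heading 60 -> 20
  -- iteration 5/9 --
  FD 10: (-13.397,33.936) -> (-4,37.356) [heading=20, draw]
  RT 40: heading 20 -> 340
  -- iteration 6/9 --
  FD 10: (-4,37.356) -> (5.397,33.936) [heading=340, draw]
  RT 40: heading 340 -> 300
  -- iteration 7/9 --
  FD 10: (5.397,33.936) -> (10.397,25.276) [heading=300, draw]
  RT 40: heading 300 -> 260
  -- iteration 8/9 --
  FD 10: (10.397,25.276) -> (8.66,15.428) [heading=260, draw]
  RT 40: heading 260 -> 220
  -- iteration 9/9 --
  FD 10: (8.66,15.428) -> (1,9) [heading=220, draw]
  RT 40: heading 220 -> 180
]
Final: pos=(1,9), heading=180, 9 segment(s) drawn

Start position: (1, 9)
Final position: (1, 9)
Distance = 0; < 1e-6 -> CLOSED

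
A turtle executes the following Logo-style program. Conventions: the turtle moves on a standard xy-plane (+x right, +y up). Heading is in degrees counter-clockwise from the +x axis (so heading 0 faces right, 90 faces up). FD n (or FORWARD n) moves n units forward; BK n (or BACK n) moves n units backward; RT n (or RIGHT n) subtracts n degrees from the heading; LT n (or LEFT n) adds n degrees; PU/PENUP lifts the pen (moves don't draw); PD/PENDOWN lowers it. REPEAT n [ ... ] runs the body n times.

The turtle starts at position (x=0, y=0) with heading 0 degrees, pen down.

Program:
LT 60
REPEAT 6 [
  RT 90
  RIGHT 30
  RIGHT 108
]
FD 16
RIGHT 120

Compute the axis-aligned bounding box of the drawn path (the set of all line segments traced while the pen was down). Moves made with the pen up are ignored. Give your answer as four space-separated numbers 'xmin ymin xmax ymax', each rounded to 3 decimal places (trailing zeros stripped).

Answer: -10.706 0 0 11.89

Derivation:
Executing turtle program step by step:
Start: pos=(0,0), heading=0, pen down
LT 60: heading 0 -> 60
REPEAT 6 [
  -- iteration 1/6 --
  RT 90: heading 60 -> 330
  RT 30: heading 330 -> 300
  RT 108: heading 300 -> 192
  -- iteration 2/6 --
  RT 90: heading 192 -> 102
  RT 30: heading 102 -> 72
  RT 108: heading 72 -> 324
  -- iteration 3/6 --
  RT 90: heading 324 -> 234
  RT 30: heading 234 -> 204
  RT 108: heading 204 -> 96
  -- iteration 4/6 --
  RT 90: heading 96 -> 6
  RT 30: heading 6 -> 336
  RT 108: heading 336 -> 228
  -- iteration 5/6 --
  RT 90: heading 228 -> 138
  RT 30: heading 138 -> 108
  RT 108: heading 108 -> 0
  -- iteration 6/6 --
  RT 90: heading 0 -> 270
  RT 30: heading 270 -> 240
  RT 108: heading 240 -> 132
]
FD 16: (0,0) -> (-10.706,11.89) [heading=132, draw]
RT 120: heading 132 -> 12
Final: pos=(-10.706,11.89), heading=12, 1 segment(s) drawn

Segment endpoints: x in {-10.706, 0}, y in {0, 11.89}
xmin=-10.706, ymin=0, xmax=0, ymax=11.89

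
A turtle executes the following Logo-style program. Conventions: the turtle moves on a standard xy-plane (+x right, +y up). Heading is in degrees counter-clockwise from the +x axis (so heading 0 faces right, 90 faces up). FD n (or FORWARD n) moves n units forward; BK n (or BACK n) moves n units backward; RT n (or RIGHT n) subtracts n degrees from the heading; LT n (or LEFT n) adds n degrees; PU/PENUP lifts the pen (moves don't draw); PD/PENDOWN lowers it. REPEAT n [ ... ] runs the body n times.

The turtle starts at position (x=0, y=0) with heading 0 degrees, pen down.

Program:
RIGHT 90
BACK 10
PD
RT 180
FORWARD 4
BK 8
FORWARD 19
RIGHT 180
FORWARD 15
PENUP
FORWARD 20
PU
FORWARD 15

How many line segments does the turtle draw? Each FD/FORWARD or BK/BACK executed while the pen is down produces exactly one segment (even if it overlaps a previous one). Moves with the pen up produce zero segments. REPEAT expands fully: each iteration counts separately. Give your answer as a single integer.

Executing turtle program step by step:
Start: pos=(0,0), heading=0, pen down
RT 90: heading 0 -> 270
BK 10: (0,0) -> (0,10) [heading=270, draw]
PD: pen down
RT 180: heading 270 -> 90
FD 4: (0,10) -> (0,14) [heading=90, draw]
BK 8: (0,14) -> (0,6) [heading=90, draw]
FD 19: (0,6) -> (0,25) [heading=90, draw]
RT 180: heading 90 -> 270
FD 15: (0,25) -> (0,10) [heading=270, draw]
PU: pen up
FD 20: (0,10) -> (0,-10) [heading=270, move]
PU: pen up
FD 15: (0,-10) -> (0,-25) [heading=270, move]
Final: pos=(0,-25), heading=270, 5 segment(s) drawn
Segments drawn: 5

Answer: 5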